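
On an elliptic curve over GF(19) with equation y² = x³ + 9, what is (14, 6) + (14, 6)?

(17, 18)

tangent at (14, 6): λ = (3·14² + 0)/(2·6) ≡ 18/12. 12⁻¹ ≡ 8 (mod 19), so λ ≡ 18·8 ≡ 11.
  x = λ² - 14 - 14 = 121 - 28 ≡ 17; y = λ·(14 - 17) - 6 ≡ 18. → (17, 18)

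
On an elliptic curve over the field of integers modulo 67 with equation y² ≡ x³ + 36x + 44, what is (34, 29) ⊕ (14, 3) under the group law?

(34, 29) + (14, 3). λ = (3 - 29)/(14 - 34) ≡ 41/47 mod 67. 47⁻¹ ≡ 10 (mod 67), so λ ≡ 8.
  x = λ² - 34 - 14 = 64 - 48 ≡ 16; y = λ·(34 - 16) - 29 ≡ 48. → (16, 48)

(16, 48)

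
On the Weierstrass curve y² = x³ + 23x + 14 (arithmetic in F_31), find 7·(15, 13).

(19, 26)

Write P = (15, 13).
Double-and-add on 7 = (111)₂. Start with P = (15, 13) for the leading 1-bit.
double: tangent at (15, 13): λ = (3·15² + 23)/(2·13) ≡ 16/26. 26⁻¹ ≡ 6 (mod 31) since 26·6 = 156 ≡ 1, so λ ≡ 16·6 ≡ 3.
  x = λ² - 15 - 15 = 9 - 30 ≡ 10; y = λ·(15 - 10) - 13 ≡ 2. → (10, 2)
add P: (10, 2) + (15, 13). λ = (13 - 2)/(15 - 10) ≡ 11/5 mod 31. 5⁻¹ ≡ 25 (mod 31) since 5·25 = 125 ≡ 1, so λ ≡ 27.
  x = λ² - 10 - 15 = 729 - 25 ≡ 22; y = λ·(10 - 22) - 2 ≡ 15. → (22, 15)
double: tangent at (22, 15): λ = (3·22² + 23)/(2·15) ≡ 18/30. 30⁻¹ ≡ 30 (mod 31) since 30·30 = 900 ≡ 1, so λ ≡ 18·30 ≡ 13.
  x = λ² - 22 - 22 = 169 - 44 ≡ 1; y = λ·(22 - 1) - 15 ≡ 10. → (1, 10)
add P: (1, 10) + (15, 13). λ = (13 - 10)/(15 - 1) ≡ 3/14 mod 31. 14⁻¹ ≡ 20 (mod 31), so λ ≡ 29.
  x = λ² - 1 - 15 = 841 - 16 ≡ 19; y = λ·(1 - 19) - 10 ≡ 26. → (19, 26)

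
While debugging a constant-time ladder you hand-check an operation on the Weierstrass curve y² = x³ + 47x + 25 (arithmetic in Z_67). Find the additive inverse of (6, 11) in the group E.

(6, 56)

-(6, 11) = (6, -11 mod 67) = (6, 56).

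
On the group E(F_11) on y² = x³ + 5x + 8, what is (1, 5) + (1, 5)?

(7, 10)

tangent at (1, 5): λ = (3·1² + 5)/(2·5) ≡ 8/10. 10⁻¹ ≡ 10 (mod 11), so λ ≡ 8·10 ≡ 3.
  x = λ² - 1 - 1 = 9 - 2 ≡ 7; y = λ·(1 - 7) - 5 ≡ 10. → (7, 10)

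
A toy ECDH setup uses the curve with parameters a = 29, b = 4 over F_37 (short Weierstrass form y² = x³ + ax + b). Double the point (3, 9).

(32, 20)

tangent at (3, 9): λ = (3·3² + 29)/(2·9) ≡ 19/18. 18⁻¹ ≡ 35 (mod 37), so λ ≡ 19·35 ≡ 36.
  x = λ² - 3 - 3 = 1296 - 6 ≡ 32; y = λ·(3 - 32) - 9 ≡ 20. → (32, 20)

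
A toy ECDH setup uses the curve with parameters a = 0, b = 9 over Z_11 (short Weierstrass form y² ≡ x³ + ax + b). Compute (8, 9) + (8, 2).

O

The two points share x = 8 and their y-coordinates satisfy 9 + 2 ≡ 0 (mod 11), so they are inverses. Their sum is 𝒪.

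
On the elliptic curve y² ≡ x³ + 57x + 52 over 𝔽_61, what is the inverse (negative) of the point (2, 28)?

-(2, 28) = (2, -28 mod 61) = (2, 33).

(2, 33)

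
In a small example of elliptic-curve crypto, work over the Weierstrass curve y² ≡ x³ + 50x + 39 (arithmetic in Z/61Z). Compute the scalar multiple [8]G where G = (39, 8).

(23, 34)

Double-and-add on 8 = (1000)₂. Start with G = (39, 8) for the leading 1-bit.
double: tangent at (39, 8): λ = (3·39² + 50)/(2·8) ≡ 38/16. 16⁻¹ ≡ 42 (mod 61) since 16·42 = 672 ≡ 1, so λ ≡ 38·42 ≡ 10.
  x = λ² - 39 - 39 = 100 - 78 ≡ 22; y = λ·(39 - 22) - 8 ≡ 40. → (22, 40)
double: tangent at (22, 40): λ = (3·22² + 50)/(2·40) ≡ 38/19. 19⁻¹ ≡ 45 (mod 61), so λ ≡ 38·45 ≡ 2.
  x = λ² - 22 - 22 = 4 - 44 ≡ 21; y = λ·(22 - 21) - 40 ≡ 23. → (21, 23)
double: tangent at (21, 23): λ = (3·21² + 50)/(2·23) ≡ 31/46. 46⁻¹ ≡ 4 (mod 61), so λ ≡ 31·4 ≡ 2.
  x = λ² - 21 - 21 = 4 - 42 ≡ 23; y = λ·(21 - 23) - 23 ≡ 34. → (23, 34)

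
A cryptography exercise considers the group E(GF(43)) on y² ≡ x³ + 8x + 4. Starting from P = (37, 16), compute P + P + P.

Repeated addition: build up to 3P.
2P: tangent at (37, 16): λ = (3·37² + 8)/(2·16) ≡ 30/32. 32⁻¹ ≡ 39 (mod 43), so λ ≡ 30·39 ≡ 9.
  x = λ² - 37 - 37 = 81 - 74 ≡ 7; y = λ·(37 - 7) - 16 ≡ 39. → (7, 39)
3P: (7, 39) + (37, 16). λ = (16 - 39)/(37 - 7) ≡ 20/30 mod 43. 30⁻¹ ≡ 33 (mod 43), so λ ≡ 15.
  x = λ² - 7 - 37 = 225 - 44 ≡ 9; y = λ·(7 - 9) - 39 ≡ 17. → (9, 17)

(9, 17)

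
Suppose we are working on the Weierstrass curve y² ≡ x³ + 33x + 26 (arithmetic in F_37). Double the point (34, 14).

tangent at (34, 14): λ = (3·34² + 33)/(2·14) ≡ 23/28. 28⁻¹ ≡ 4 (mod 37) since 28·4 = 112 ≡ 1, so λ ≡ 23·4 ≡ 18.
  x = λ² - 34 - 34 = 324 - 68 ≡ 34; y = λ·(34 - 34) - 14 ≡ 23. → (34, 23)

(34, 23)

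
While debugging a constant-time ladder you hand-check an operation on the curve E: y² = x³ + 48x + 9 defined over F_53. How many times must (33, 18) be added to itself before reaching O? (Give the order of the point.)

11

2P: tangent at (33, 18): λ = (3·33² + 48)/(2·18) ≡ 29/36. 36⁻¹ ≡ 28 (mod 53), so λ ≡ 29·28 ≡ 17.
  x = λ² - 33 - 33 = 289 - 66 ≡ 11; y = λ·(33 - 11) - 18 ≡ 38. → (11, 38)
3P: (11, 38) + (33, 18). λ = (18 - 38)/(33 - 11) ≡ 33/22 mod 53. 22⁻¹ ≡ 41 (mod 53) since 22·41 = 902 ≡ 1, so λ ≡ 28.
  x = λ² - 11 - 33 = 784 - 44 ≡ 51; y = λ·(11 - 51) - 38 ≡ 8. → (51, 8)
4P: (51, 8) + (33, 18). λ = (18 - 8)/(33 - 51) ≡ 10/35 mod 53. 35⁻¹ ≡ 50 (mod 53) since 35·50 = 1750 ≡ 1, so λ ≡ 23.
  x = λ² - 51 - 33 = 529 - 84 ≡ 21; y = λ·(51 - 21) - 8 ≡ 46. → (21, 46)
5P: (21, 46) + (33, 18). λ = (18 - 46)/(33 - 21) ≡ 25/12 mod 53. 12⁻¹ ≡ 31 (mod 53) since 12·31 = 372 ≡ 1, so λ ≡ 33.
  x = λ² - 21 - 33 = 1089 - 54 ≡ 28; y = λ·(21 - 28) - 46 ≡ 41. → (28, 41)
6P: (28, 41) + (33, 18). λ = (18 - 41)/(33 - 28) ≡ 30/5 mod 53. 5⁻¹ ≡ 32 (mod 53) since 5·32 = 160 ≡ 1, so λ ≡ 6.
  x = λ² - 28 - 33 = 36 - 61 ≡ 28; y = λ·(28 - 28) - 41 ≡ 12. → (28, 12)
7P: (28, 12) + (33, 18). λ = (18 - 12)/(33 - 28) ≡ 6/5 mod 53. 5⁻¹ ≡ 32 (mod 53) since 5·32 = 160 ≡ 1, so λ ≡ 33.
  x = λ² - 28 - 33 = 1089 - 61 ≡ 21; y = λ·(28 - 21) - 12 ≡ 7. → (21, 7)
8P: (21, 7) + (33, 18). λ = (18 - 7)/(33 - 21) ≡ 11/12 mod 53. 12⁻¹ ≡ 31 (mod 53), so λ ≡ 23.
  x = λ² - 21 - 33 = 529 - 54 ≡ 51; y = λ·(21 - 51) - 7 ≡ 45. → (51, 45)
9P: (51, 45) + (33, 18). λ = (18 - 45)/(33 - 51) ≡ 26/35 mod 53. 35⁻¹ ≡ 50 (mod 53) since 35·50 = 1750 ≡ 1, so λ ≡ 28.
  x = λ² - 51 - 33 = 784 - 84 ≡ 11; y = λ·(51 - 11) - 45 ≡ 15. → (11, 15)
10P: (11, 15) + (33, 18). λ = (18 - 15)/(33 - 11) ≡ 3/22 mod 53. 22⁻¹ ≡ 41 (mod 53), so λ ≡ 17.
  x = λ² - 11 - 33 = 289 - 44 ≡ 33; y = λ·(11 - 33) - 15 ≡ 35. → (33, 35)
11P: (33, 35) + (33, 18): same x and y₁ ≡ -y₂, so the sum is O.
11P = O, so the order is 11.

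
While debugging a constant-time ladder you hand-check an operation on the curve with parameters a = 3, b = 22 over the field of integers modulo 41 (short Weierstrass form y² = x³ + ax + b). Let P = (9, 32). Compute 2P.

(23, 9)

tangent at (9, 32): λ = (3·9² + 3)/(2·32) ≡ 0/23. 23⁻¹ ≡ 25 (mod 41), so λ ≡ 0·25 ≡ 0.
  x = λ² - 9 - 9 = 0 - 18 ≡ 23; y = λ·(9 - 23) - 32 ≡ 9. → (23, 9)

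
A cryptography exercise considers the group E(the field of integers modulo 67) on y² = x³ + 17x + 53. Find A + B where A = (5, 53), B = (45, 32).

(54, 28)

(5, 53) + (45, 32). λ = (32 - 53)/(45 - 5) ≡ 46/40 mod 67. 40⁻¹ ≡ 62 (mod 67), so λ ≡ 38.
  x = λ² - 5 - 45 = 1444 - 50 ≡ 54; y = λ·(5 - 54) - 53 ≡ 28. → (54, 28)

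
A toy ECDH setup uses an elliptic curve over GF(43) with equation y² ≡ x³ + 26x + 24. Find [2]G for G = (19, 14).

tangent at (19, 14): λ = (3·19² + 26)/(2·14) ≡ 34/28. 28⁻¹ ≡ 20 (mod 43), so λ ≡ 34·20 ≡ 35.
  x = λ² - 19 - 19 = 1225 - 38 ≡ 26; y = λ·(19 - 26) - 14 ≡ 42. → (26, 42)

(26, 42)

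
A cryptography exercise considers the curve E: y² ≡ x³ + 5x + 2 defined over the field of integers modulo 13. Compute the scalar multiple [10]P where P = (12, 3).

Double-and-add on 10 = (1010)₂. Start with P = (12, 3) for the leading 1-bit.
double: tangent at (12, 3): λ = (3·12² + 5)/(2·3) ≡ 8/6. 6⁻¹ ≡ 11 (mod 13) since 6·11 = 66 ≡ 1, so λ ≡ 8·11 ≡ 10.
  x = λ² - 12 - 12 = 100 - 24 ≡ 11; y = λ·(12 - 11) - 3 ≡ 7. → (11, 7)
double: tangent at (11, 7): λ = (3·11² + 5)/(2·7) ≡ 4/1. 1⁻¹ ≡ 1 (mod 13), so λ ≡ 4·1 ≡ 4.
  x = λ² - 11 - 11 = 16 - 22 ≡ 7; y = λ·(11 - 7) - 7 ≡ 9. → (7, 9)
add P: (7, 9) + (12, 3). λ = (3 - 9)/(12 - 7) ≡ 7/5 mod 13. 5⁻¹ ≡ 8 (mod 13), so λ ≡ 4.
  x = λ² - 7 - 12 = 16 - 19 ≡ 10; y = λ·(7 - 10) - 9 ≡ 5. → (10, 5)
double: tangent at (10, 5): λ = (3·10² + 5)/(2·5) ≡ 6/10. 10⁻¹ ≡ 4 (mod 13) since 10·4 = 40 ≡ 1, so λ ≡ 6·4 ≡ 11.
  x = λ² - 10 - 10 = 121 - 20 ≡ 10; y = λ·(10 - 10) - 5 ≡ 8. → (10, 8)

(10, 8)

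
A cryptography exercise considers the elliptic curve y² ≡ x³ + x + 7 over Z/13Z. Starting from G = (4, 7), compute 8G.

Repeated addition: build up to 8G.
2G: tangent at (4, 7): λ = (3·4² + 1)/(2·7) ≡ 10/1. 1⁻¹ ≡ 1 (mod 13), so λ ≡ 10·1 ≡ 10.
  x = λ² - 4 - 4 = 100 - 8 ≡ 1; y = λ·(4 - 1) - 7 ≡ 10. → (1, 10)
3G: (1, 10) + (4, 7). λ = (7 - 10)/(4 - 1) ≡ 10/3 mod 13. 3⁻¹ ≡ 9 (mod 13) since 3·9 = 27 ≡ 1, so λ ≡ 12.
  x = λ² - 1 - 4 = 144 - 5 ≡ 9; y = λ·(1 - 9) - 10 ≡ 11. → (9, 11)
4G: (9, 11) + (4, 7). λ = (7 - 11)/(4 - 9) ≡ 9/8 mod 13. 8⁻¹ ≡ 5 (mod 13) since 8·5 = 40 ≡ 1, so λ ≡ 6.
  x = λ² - 9 - 4 = 36 - 13 ≡ 10; y = λ·(9 - 10) - 11 ≡ 9. → (10, 9)
5G: (10, 9) + (4, 7). λ = (7 - 9)/(4 - 10) ≡ 11/7 mod 13. 7⁻¹ ≡ 2 (mod 13) since 7·2 = 14 ≡ 1, so λ ≡ 9.
  x = λ² - 10 - 4 = 81 - 14 ≡ 2; y = λ·(10 - 2) - 9 ≡ 11. → (2, 11)
6G: (2, 11) + (4, 7). λ = (7 - 11)/(4 - 2) ≡ 9/2 mod 13. 2⁻¹ ≡ 7 (mod 13), so λ ≡ 11.
  x = λ² - 2 - 4 = 121 - 6 ≡ 11; y = λ·(2 - 11) - 11 ≡ 7. → (11, 7)
7G: (11, 7) + (4, 7). λ = (7 - 7)/(4 - 11) ≡ 0/6 mod 13. 6⁻¹ ≡ 11 (mod 13), so λ ≡ 0.
  x = λ² - 11 - 4 = 0 - 15 ≡ 11; y = λ·(11 - 11) - 7 ≡ 6. → (11, 6)
8G: (11, 6) + (4, 7). λ = (7 - 6)/(4 - 11) ≡ 1/6 mod 13. 6⁻¹ ≡ 11 (mod 13), so λ ≡ 11.
  x = λ² - 11 - 4 = 121 - 15 ≡ 2; y = λ·(11 - 2) - 6 ≡ 2. → (2, 2)

(2, 2)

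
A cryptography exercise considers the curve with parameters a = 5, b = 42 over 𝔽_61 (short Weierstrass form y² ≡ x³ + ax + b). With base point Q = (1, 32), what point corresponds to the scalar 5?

(19, 46)

Repeated addition: build up to 5Q.
2Q: tangent at (1, 32): λ = (3·1² + 5)/(2·32) ≡ 8/3. 3⁻¹ ≡ 41 (mod 61), so λ ≡ 8·41 ≡ 23.
  x = λ² - 1 - 1 = 529 - 2 ≡ 39; y = λ·(1 - 39) - 32 ≡ 9. → (39, 9)
3Q: (39, 9) + (1, 32). λ = (32 - 9)/(1 - 39) ≡ 23/23 mod 61. 23⁻¹ ≡ 8 (mod 61), so λ ≡ 1.
  x = λ² - 39 - 1 = 1 - 40 ≡ 22; y = λ·(39 - 22) - 9 ≡ 8. → (22, 8)
4Q: (22, 8) + (1, 32). λ = (32 - 8)/(1 - 22) ≡ 24/40 mod 61. 40⁻¹ ≡ 29 (mod 61), so λ ≡ 25.
  x = λ² - 22 - 1 = 625 - 23 ≡ 53; y = λ·(22 - 53) - 8 ≡ 10. → (53, 10)
5Q: (53, 10) + (1, 32). λ = (32 - 10)/(1 - 53) ≡ 22/9 mod 61. 9⁻¹ ≡ 34 (mod 61), so λ ≡ 16.
  x = λ² - 53 - 1 = 256 - 54 ≡ 19; y = λ·(53 - 19) - 10 ≡ 46. → (19, 46)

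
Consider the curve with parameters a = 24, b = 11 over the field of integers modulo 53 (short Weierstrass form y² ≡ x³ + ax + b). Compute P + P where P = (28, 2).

tangent at (28, 2): λ = (3·28² + 24)/(2·2) ≡ 44/4. 4⁻¹ ≡ 40 (mod 53) since 4·40 = 160 ≡ 1, so λ ≡ 44·40 ≡ 11.
  x = λ² - 28 - 28 = 121 - 56 ≡ 12; y = λ·(28 - 12) - 2 ≡ 15. → (12, 15)

(12, 15)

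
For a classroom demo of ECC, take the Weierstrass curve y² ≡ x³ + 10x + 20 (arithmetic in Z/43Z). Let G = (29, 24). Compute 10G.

Repeated addition: build up to 10G.
2G: tangent at (29, 24): λ = (3·29² + 10)/(2·24) ≡ 39/5. 5⁻¹ ≡ 26 (mod 43) since 5·26 = 130 ≡ 1, so λ ≡ 39·26 ≡ 25.
  x = λ² - 29 - 29 = 625 - 58 ≡ 8; y = λ·(29 - 8) - 24 ≡ 28. → (8, 28)
3G: (8, 28) + (29, 24). λ = (24 - 28)/(29 - 8) ≡ 39/21 mod 43. 21⁻¹ ≡ 41 (mod 43), so λ ≡ 8.
  x = λ² - 8 - 29 = 64 - 37 ≡ 27; y = λ·(8 - 27) - 28 ≡ 35. → (27, 35)
4G: (27, 35) + (29, 24). λ = (24 - 35)/(29 - 27) ≡ 32/2 mod 43. 2⁻¹ ≡ 22 (mod 43) since 2·22 = 44 ≡ 1, so λ ≡ 16.
  x = λ² - 27 - 29 = 256 - 56 ≡ 28; y = λ·(27 - 28) - 35 ≡ 35. → (28, 35)
5G: (28, 35) + (29, 24). λ = (24 - 35)/(29 - 28) ≡ 32/1 mod 43. 1⁻¹ ≡ 1 (mod 43) since 1·1 = 1 ≡ 1, so λ ≡ 32.
  x = λ² - 28 - 29 = 1024 - 57 ≡ 21; y = λ·(28 - 21) - 35 ≡ 17. → (21, 17)
6G: (21, 17) + (29, 24). λ = (24 - 17)/(29 - 21) ≡ 7/8 mod 43. 8⁻¹ ≡ 27 (mod 43) since 8·27 = 216 ≡ 1, so λ ≡ 17.
  x = λ² - 21 - 29 = 289 - 50 ≡ 24; y = λ·(21 - 24) - 17 ≡ 18. → (24, 18)
7G: (24, 18) + (29, 24). λ = (24 - 18)/(29 - 24) ≡ 6/5 mod 43. 5⁻¹ ≡ 26 (mod 43), so λ ≡ 27.
  x = λ² - 24 - 29 = 729 - 53 ≡ 31; y = λ·(24 - 31) - 18 ≡ 8. → (31, 8)
8G: (31, 8) + (29, 24). λ = (24 - 8)/(29 - 31) ≡ 16/41 mod 43. 41⁻¹ ≡ 21 (mod 43), so λ ≡ 35.
  x = λ² - 31 - 29 = 1225 - 60 ≡ 4; y = λ·(31 - 4) - 8 ≡ 34. → (4, 34)
9G: (4, 34) + (29, 24). λ = (24 - 34)/(29 - 4) ≡ 33/25 mod 43. 25⁻¹ ≡ 31 (mod 43), so λ ≡ 34.
  x = λ² - 4 - 29 = 1156 - 33 ≡ 5; y = λ·(4 - 5) - 34 ≡ 18. → (5, 18)
10G: (5, 18) + (29, 24). λ = (24 - 18)/(29 - 5) ≡ 6/24 mod 43. 24⁻¹ ≡ 9 (mod 43), so λ ≡ 11.
  x = λ² - 5 - 29 = 121 - 34 ≡ 1; y = λ·(5 - 1) - 18 ≡ 26. → (1, 26)

(1, 26)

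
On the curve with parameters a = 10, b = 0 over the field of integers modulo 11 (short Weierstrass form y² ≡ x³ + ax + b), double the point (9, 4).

(4, 7)

tangent at (9, 4): λ = (3·9² + 10)/(2·4) ≡ 0/8. 8⁻¹ ≡ 7 (mod 11) since 8·7 = 56 ≡ 1, so λ ≡ 0·7 ≡ 0.
  x = λ² - 9 - 9 = 0 - 18 ≡ 4; y = λ·(9 - 4) - 4 ≡ 7. → (4, 7)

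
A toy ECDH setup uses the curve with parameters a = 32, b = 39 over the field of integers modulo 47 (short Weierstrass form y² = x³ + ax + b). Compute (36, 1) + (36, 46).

The two points share x = 36 and their y-coordinates satisfy 1 + 46 ≡ 0 (mod 47), so they are inverses. Their sum is O.

O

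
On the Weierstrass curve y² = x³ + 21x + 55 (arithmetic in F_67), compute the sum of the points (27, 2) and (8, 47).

(27, 2) + (8, 47). λ = (47 - 2)/(8 - 27) ≡ 45/48 mod 67. 48⁻¹ ≡ 7 (mod 67) since 48·7 = 336 ≡ 1, so λ ≡ 47.
  x = λ² - 27 - 8 = 2209 - 35 ≡ 30; y = λ·(27 - 30) - 2 ≡ 58. → (30, 58)

(30, 58)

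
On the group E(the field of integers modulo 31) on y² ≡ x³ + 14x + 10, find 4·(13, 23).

(26, 30)

Write P = (13, 23).
Double-and-add on 4 = (100)₂. Start with P = (13, 23) for the leading 1-bit.
double: tangent at (13, 23): λ = (3·13² + 14)/(2·23) ≡ 25/15. 15⁻¹ ≡ 29 (mod 31), so λ ≡ 25·29 ≡ 12.
  x = λ² - 13 - 13 = 144 - 26 ≡ 25; y = λ·(13 - 25) - 23 ≡ 19. → (25, 19)
double: tangent at (25, 19): λ = (3·25² + 14)/(2·19) ≡ 29/7. 7⁻¹ ≡ 9 (mod 31), so λ ≡ 29·9 ≡ 13.
  x = λ² - 25 - 25 = 169 - 50 ≡ 26; y = λ·(25 - 26) - 19 ≡ 30. → (26, 30)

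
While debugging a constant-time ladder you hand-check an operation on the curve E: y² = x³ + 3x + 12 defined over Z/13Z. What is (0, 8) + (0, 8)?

(1, 4)

tangent at (0, 8): λ = (3·0² + 3)/(2·8) ≡ 3/3. 3⁻¹ ≡ 9 (mod 13), so λ ≡ 3·9 ≡ 1.
  x = λ² - 0 - 0 = 1 - 0 ≡ 1; y = λ·(0 - 1) - 8 ≡ 4. → (1, 4)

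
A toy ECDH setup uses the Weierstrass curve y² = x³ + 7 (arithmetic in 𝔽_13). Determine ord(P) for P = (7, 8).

7

2P: tangent at (7, 8): λ = (3·7² + 0)/(2·8) ≡ 4/3. 3⁻¹ ≡ 9 (mod 13), so λ ≡ 4·9 ≡ 10.
  x = λ² - 7 - 7 = 100 - 14 ≡ 8; y = λ·(7 - 8) - 8 ≡ 8. → (8, 8)
3P: (8, 8) + (7, 8). λ = (8 - 8)/(7 - 8) ≡ 0/12 mod 13. 12⁻¹ ≡ 12 (mod 13), so λ ≡ 0.
  x = λ² - 8 - 7 = 0 - 15 ≡ 11; y = λ·(8 - 11) - 8 ≡ 5. → (11, 5)
4P: (11, 5) + (7, 8). λ = (8 - 5)/(7 - 11) ≡ 3/9 mod 13. 9⁻¹ ≡ 3 (mod 13), so λ ≡ 9.
  x = λ² - 11 - 7 = 81 - 18 ≡ 11; y = λ·(11 - 11) - 5 ≡ 8. → (11, 8)
5P: (11, 8) + (7, 8). λ = (8 - 8)/(7 - 11) ≡ 0/9 mod 13. 9⁻¹ ≡ 3 (mod 13), so λ ≡ 0.
  x = λ² - 11 - 7 = 0 - 18 ≡ 8; y = λ·(11 - 8) - 8 ≡ 5. → (8, 5)
6P: (8, 5) + (7, 8). λ = (8 - 5)/(7 - 8) ≡ 3/12 mod 13. 12⁻¹ ≡ 12 (mod 13) since 12·12 = 144 ≡ 1, so λ ≡ 10.
  x = λ² - 8 - 7 = 100 - 15 ≡ 7; y = λ·(8 - 7) - 5 ≡ 5. → (7, 5)
7P: (7, 5) + (7, 8): same x and y₁ ≡ -y₂, so the sum is O.
7P = O, so the order is 7.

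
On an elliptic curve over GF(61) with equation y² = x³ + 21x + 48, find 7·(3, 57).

O

Write Q = (3, 57).
Double-and-add on 7 = (111)₂. Start with Q = (3, 57) for the leading 1-bit.
double: tangent at (3, 57): λ = (3·3² + 21)/(2·57) ≡ 48/53. 53⁻¹ ≡ 38 (mod 61) since 53·38 = 2014 ≡ 1, so λ ≡ 48·38 ≡ 55.
  x = λ² - 3 - 3 = 3025 - 6 ≡ 30; y = λ·(3 - 30) - 57 ≡ 44. → (30, 44)
add Q: (30, 44) + (3, 57). λ = (57 - 44)/(3 - 30) ≡ 13/34 mod 61. 34⁻¹ ≡ 9 (mod 61), so λ ≡ 56.
  x = λ² - 30 - 3 = 3136 - 33 ≡ 53; y = λ·(30 - 53) - 44 ≡ 10. → (53, 10)
double: tangent at (53, 10): λ = (3·53² + 21)/(2·10) ≡ 30/20. 20⁻¹ ≡ 58 (mod 61) since 20·58 = 1160 ≡ 1, so λ ≡ 30·58 ≡ 32.
  x = λ² - 53 - 53 = 1024 - 106 ≡ 3; y = λ·(53 - 3) - 10 ≡ 4. → (3, 4)
add Q: (3, 4) + (3, 57): same x and y₁ ≡ -y₂, so the sum is 𝒪.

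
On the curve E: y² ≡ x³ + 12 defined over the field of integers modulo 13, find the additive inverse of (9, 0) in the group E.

-(9, 0) = (9, -0 mod 13) = (9, 0).

(9, 0)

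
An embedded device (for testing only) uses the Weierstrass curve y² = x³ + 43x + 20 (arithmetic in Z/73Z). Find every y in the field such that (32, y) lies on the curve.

x³ + 43x + 20 = 34164 ≡ 0 (mod 73).
Only y = 0 satisfies y² ≡ 0.

0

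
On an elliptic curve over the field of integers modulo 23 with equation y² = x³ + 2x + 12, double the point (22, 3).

(11, 10)

tangent at (22, 3): λ = (3·22² + 2)/(2·3) ≡ 5/6. 6⁻¹ ≡ 4 (mod 23), so λ ≡ 5·4 ≡ 20.
  x = λ² - 22 - 22 = 400 - 44 ≡ 11; y = λ·(22 - 11) - 3 ≡ 10. → (11, 10)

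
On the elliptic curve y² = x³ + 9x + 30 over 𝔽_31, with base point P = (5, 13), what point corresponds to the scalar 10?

(13, 9)

Repeated addition: build up to 10P.
2P: tangent at (5, 13): λ = (3·5² + 9)/(2·13) ≡ 22/26. 26⁻¹ ≡ 6 (mod 31), so λ ≡ 22·6 ≡ 8.
  x = λ² - 5 - 5 = 64 - 10 ≡ 23; y = λ·(5 - 23) - 13 ≡ 29. → (23, 29)
3P: (23, 29) + (5, 13). λ = (13 - 29)/(5 - 23) ≡ 15/13 mod 31. 13⁻¹ ≡ 12 (mod 31) since 13·12 = 156 ≡ 1, so λ ≡ 25.
  x = λ² - 23 - 5 = 625 - 28 ≡ 8; y = λ·(23 - 8) - 29 ≡ 5. → (8, 5)
4P: (8, 5) + (5, 13). λ = (13 - 5)/(5 - 8) ≡ 8/28 mod 31. 28⁻¹ ≡ 10 (mod 31), so λ ≡ 18.
  x = λ² - 8 - 5 = 324 - 13 ≡ 1; y = λ·(8 - 1) - 5 ≡ 28. → (1, 28)
5P: (1, 28) + (5, 13). λ = (13 - 28)/(5 - 1) ≡ 16/4 mod 31. 4⁻¹ ≡ 8 (mod 31), so λ ≡ 4.
  x = λ² - 1 - 5 = 16 - 6 ≡ 10; y = λ·(1 - 10) - 28 ≡ 29. → (10, 29)
6P: (10, 29) + (5, 13). λ = (13 - 29)/(5 - 10) ≡ 15/26 mod 31. 26⁻¹ ≡ 6 (mod 31), so λ ≡ 28.
  x = λ² - 10 - 5 = 784 - 15 ≡ 25; y = λ·(10 - 25) - 29 ≡ 16. → (25, 16)
7P: (25, 16) + (5, 13). λ = (13 - 16)/(5 - 25) ≡ 28/11 mod 31. 11⁻¹ ≡ 17 (mod 31) since 11·17 = 187 ≡ 1, so λ ≡ 11.
  x = λ² - 25 - 5 = 121 - 30 ≡ 29; y = λ·(25 - 29) - 16 ≡ 2. → (29, 2)
8P: (29, 2) + (5, 13). λ = (13 - 2)/(5 - 29) ≡ 11/7 mod 31. 7⁻¹ ≡ 9 (mod 31) since 7·9 = 63 ≡ 1, so λ ≡ 6.
  x = λ² - 29 - 5 = 36 - 34 ≡ 2; y = λ·(29 - 2) - 2 ≡ 5. → (2, 5)
9P: (2, 5) + (5, 13). λ = (13 - 5)/(5 - 2) ≡ 8/3 mod 31. 3⁻¹ ≡ 21 (mod 31) since 3·21 = 63 ≡ 1, so λ ≡ 13.
  x = λ² - 2 - 5 = 169 - 7 ≡ 7; y = λ·(2 - 7) - 5 ≡ 23. → (7, 23)
10P: (7, 23) + (5, 13). λ = (13 - 23)/(5 - 7) ≡ 21/29 mod 31. 29⁻¹ ≡ 15 (mod 31), so λ ≡ 5.
  x = λ² - 7 - 5 = 25 - 12 ≡ 13; y = λ·(7 - 13) - 23 ≡ 9. → (13, 9)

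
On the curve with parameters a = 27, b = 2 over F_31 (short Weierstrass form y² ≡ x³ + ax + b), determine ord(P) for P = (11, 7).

12

2P: tangent at (11, 7): λ = (3·11² + 27)/(2·7) ≡ 18/14. 14⁻¹ ≡ 20 (mod 31), so λ ≡ 18·20 ≡ 19.
  x = λ² - 11 - 11 = 361 - 22 ≡ 29; y = λ·(11 - 29) - 7 ≡ 23. → (29, 23)
3P: (29, 23) + (11, 7). λ = (7 - 23)/(11 - 29) ≡ 15/13 mod 31. 13⁻¹ ≡ 12 (mod 31), so λ ≡ 25.
  x = λ² - 29 - 11 = 625 - 40 ≡ 27; y = λ·(29 - 27) - 23 ≡ 27. → (27, 27)
4P: (27, 27) + (11, 7). λ = (7 - 27)/(11 - 27) ≡ 11/15 mod 31. 15⁻¹ ≡ 29 (mod 31) since 15·29 = 435 ≡ 1, so λ ≡ 9.
  x = λ² - 27 - 11 = 81 - 38 ≡ 12; y = λ·(27 - 12) - 27 ≡ 15. → (12, 15)
5P: (12, 15) + (11, 7). λ = (7 - 15)/(11 - 12) ≡ 23/30 mod 31. 30⁻¹ ≡ 30 (mod 31), so λ ≡ 8.
  x = λ² - 12 - 11 = 64 - 23 ≡ 10; y = λ·(12 - 10) - 15 ≡ 1. → (10, 1)
6P: (10, 1) + (11, 7). λ = (7 - 1)/(11 - 10) ≡ 6/1 mod 31. 1⁻¹ ≡ 1 (mod 31) since 1·1 = 1 ≡ 1, so λ ≡ 6.
  x = λ² - 10 - 11 = 36 - 21 ≡ 15; y = λ·(10 - 15) - 1 ≡ 0. → (15, 0)
7P: (15, 0) + (11, 7). λ = (7 - 0)/(11 - 15) ≡ 7/27 mod 31. 27⁻¹ ≡ 23 (mod 31), so λ ≡ 6.
  x = λ² - 15 - 11 = 36 - 26 ≡ 10; y = λ·(15 - 10) - 0 ≡ 30. → (10, 30)
8P: (10, 30) + (11, 7). λ = (7 - 30)/(11 - 10) ≡ 8/1 mod 31. 1⁻¹ ≡ 1 (mod 31) since 1·1 = 1 ≡ 1, so λ ≡ 8.
  x = λ² - 10 - 11 = 64 - 21 ≡ 12; y = λ·(10 - 12) - 30 ≡ 16. → (12, 16)
9P: (12, 16) + (11, 7). λ = (7 - 16)/(11 - 12) ≡ 22/30 mod 31. 30⁻¹ ≡ 30 (mod 31) since 30·30 = 900 ≡ 1, so λ ≡ 9.
  x = λ² - 12 - 11 = 81 - 23 ≡ 27; y = λ·(12 - 27) - 16 ≡ 4. → (27, 4)
10P: (27, 4) + (11, 7). λ = (7 - 4)/(11 - 27) ≡ 3/15 mod 31. 15⁻¹ ≡ 29 (mod 31), so λ ≡ 25.
  x = λ² - 27 - 11 = 625 - 38 ≡ 29; y = λ·(27 - 29) - 4 ≡ 8. → (29, 8)
11P: (29, 8) + (11, 7). λ = (7 - 8)/(11 - 29) ≡ 30/13 mod 31. 13⁻¹ ≡ 12 (mod 31), so λ ≡ 19.
  x = λ² - 29 - 11 = 361 - 40 ≡ 11; y = λ·(29 - 11) - 8 ≡ 24. → (11, 24)
12P: (11, 24) + (11, 7): same x and y₁ ≡ -y₂, so the sum is ∞.
12P = ∞, so the order is 12.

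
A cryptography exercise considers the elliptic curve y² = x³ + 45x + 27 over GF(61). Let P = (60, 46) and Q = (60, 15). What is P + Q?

O

The two points share x = 60 and their y-coordinates satisfy 46 + 15 ≡ 0 (mod 61), so they are inverses. Their sum is 𝒪.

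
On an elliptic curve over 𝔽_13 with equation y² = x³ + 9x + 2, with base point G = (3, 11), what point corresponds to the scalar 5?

(3, 11)

Double-and-add on 5 = (101)₂. Start with G = (3, 11) for the leading 1-bit.
double: tangent at (3, 11): λ = (3·3² + 9)/(2·11) ≡ 10/9. 9⁻¹ ≡ 3 (mod 13) since 9·3 = 27 ≡ 1, so λ ≡ 10·3 ≡ 4.
  x = λ² - 3 - 3 = 16 - 6 ≡ 10; y = λ·(3 - 10) - 11 ≡ 0. → (10, 0)
double: (10, 0) + (10, 0): same x and y₁ ≡ -y₂, so the sum is ∞.
add G: ∞ + (3, 11) = (3, 11) (identity).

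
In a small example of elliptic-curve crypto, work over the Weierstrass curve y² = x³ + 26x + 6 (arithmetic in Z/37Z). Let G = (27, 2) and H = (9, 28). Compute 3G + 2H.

First 3G:
Repeated addition: build up to 3G.
2G: tangent at (27, 2): λ = (3·27² + 26)/(2·2) ≡ 30/4. 4⁻¹ ≡ 28 (mod 37) since 4·28 = 112 ≡ 1, so λ ≡ 30·28 ≡ 26.
  x = λ² - 27 - 27 = 676 - 54 ≡ 30; y = λ·(27 - 30) - 2 ≡ 31. → (30, 31)
3G: (30, 31) + (27, 2). λ = (2 - 31)/(27 - 30) ≡ 8/34 mod 37. 34⁻¹ ≡ 12 (mod 37) since 34·12 = 408 ≡ 1, so λ ≡ 22.
  x = λ² - 30 - 27 = 484 - 57 ≡ 20; y = λ·(30 - 20) - 31 ≡ 4. → (20, 4)
3G = (20, 4).
Next 2H:
Repeated addition: build up to 2H.
2H: tangent at (9, 28): λ = (3·9² + 26)/(2·28) ≡ 10/19. 19⁻¹ ≡ 2 (mod 37) since 19·2 = 38 ≡ 1, so λ ≡ 10·2 ≡ 20.
  x = λ² - 9 - 9 = 400 - 18 ≡ 12; y = λ·(9 - 12) - 28 ≡ 23. → (12, 23)
2H = (12, 23).
Finally 3G + 2H:
(20, 4) + (12, 23). λ = (23 - 4)/(12 - 20) ≡ 19/29 mod 37. 29⁻¹ ≡ 23 (mod 37), so λ ≡ 30.
  x = λ² - 20 - 12 = 900 - 32 ≡ 17; y = λ·(20 - 17) - 4 ≡ 12. → (17, 12)

(17, 12)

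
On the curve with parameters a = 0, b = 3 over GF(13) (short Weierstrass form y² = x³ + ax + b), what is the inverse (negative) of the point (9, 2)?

(9, 11)

-(9, 2) = (9, -2 mod 13) = (9, 11).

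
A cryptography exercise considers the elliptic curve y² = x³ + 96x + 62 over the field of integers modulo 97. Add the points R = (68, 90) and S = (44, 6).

(70, 0)

(68, 90) + (44, 6). λ = (6 - 90)/(44 - 68) ≡ 13/73 mod 97. 73⁻¹ ≡ 4 (mod 97), so λ ≡ 52.
  x = λ² - 68 - 44 = 2704 - 112 ≡ 70; y = λ·(68 - 70) - 90 ≡ 0. → (70, 0)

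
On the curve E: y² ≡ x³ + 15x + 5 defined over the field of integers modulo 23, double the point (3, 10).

(6, 9)

tangent at (3, 10): λ = (3·3² + 15)/(2·10) ≡ 19/20. 20⁻¹ ≡ 15 (mod 23), so λ ≡ 19·15 ≡ 9.
  x = λ² - 3 - 3 = 81 - 6 ≡ 6; y = λ·(3 - 6) - 10 ≡ 9. → (6, 9)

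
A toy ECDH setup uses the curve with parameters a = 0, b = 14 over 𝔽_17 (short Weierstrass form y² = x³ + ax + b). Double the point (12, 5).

(11, 11)

tangent at (12, 5): λ = (3·12² + 0)/(2·5) ≡ 7/10. 10⁻¹ ≡ 12 (mod 17) since 10·12 = 120 ≡ 1, so λ ≡ 7·12 ≡ 16.
  x = λ² - 12 - 12 = 256 - 24 ≡ 11; y = λ·(12 - 11) - 5 ≡ 11. → (11, 11)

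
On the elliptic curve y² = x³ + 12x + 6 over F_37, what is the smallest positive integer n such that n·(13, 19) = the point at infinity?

2P: tangent at (13, 19): λ = (3·13² + 12)/(2·19) ≡ 1/1. 1⁻¹ ≡ 1 (mod 37), so λ ≡ 1·1 ≡ 1.
  x = λ² - 13 - 13 = 1 - 26 ≡ 12; y = λ·(13 - 12) - 19 ≡ 19. → (12, 19)
3P: (12, 19) + (13, 19). λ = (19 - 19)/(13 - 12) ≡ 0/1 mod 37. 1⁻¹ ≡ 1 (mod 37) since 1·1 = 1 ≡ 1, so λ ≡ 0.
  x = λ² - 12 - 13 = 0 - 25 ≡ 12; y = λ·(12 - 12) - 19 ≡ 18. → (12, 18)
4P: (12, 18) + (13, 19). λ = (19 - 18)/(13 - 12) ≡ 1/1 mod 37. 1⁻¹ ≡ 1 (mod 37), so λ ≡ 1.
  x = λ² - 12 - 13 = 1 - 25 ≡ 13; y = λ·(12 - 13) - 18 ≡ 18. → (13, 18)
5P: (13, 18) + (13, 19): same x and y₁ ≡ -y₂, so the sum is the point at infinity.
5P = the point at infinity, so the order is 5.

5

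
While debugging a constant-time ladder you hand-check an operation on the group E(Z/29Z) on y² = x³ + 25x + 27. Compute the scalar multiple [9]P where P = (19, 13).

Double-and-add on 9 = (1001)₂. Start with P = (19, 13) for the leading 1-bit.
double: tangent at (19, 13): λ = (3·19² + 25)/(2·13) ≡ 6/26. 26⁻¹ ≡ 19 (mod 29), so λ ≡ 6·19 ≡ 27.
  x = λ² - 19 - 19 = 729 - 38 ≡ 24; y = λ·(19 - 24) - 13 ≡ 26. → (24, 26)
double: tangent at (24, 26): λ = (3·24² + 25)/(2·26) ≡ 13/23. 23⁻¹ ≡ 24 (mod 29), so λ ≡ 13·24 ≡ 22.
  x = λ² - 24 - 24 = 484 - 48 ≡ 1; y = λ·(24 - 1) - 26 ≡ 16. → (1, 16)
double: tangent at (1, 16): λ = (3·1² + 25)/(2·16) ≡ 28/3. 3⁻¹ ≡ 10 (mod 29) since 3·10 = 30 ≡ 1, so λ ≡ 28·10 ≡ 19.
  x = λ² - 1 - 1 = 361 - 2 ≡ 11; y = λ·(1 - 11) - 16 ≡ 26. → (11, 26)
add P: (11, 26) + (19, 13). λ = (13 - 26)/(19 - 11) ≡ 16/8 mod 29. 8⁻¹ ≡ 11 (mod 29) since 8·11 = 88 ≡ 1, so λ ≡ 2.
  x = λ² - 11 - 19 = 4 - 30 ≡ 3; y = λ·(11 - 3) - 26 ≡ 19. → (3, 19)

(3, 19)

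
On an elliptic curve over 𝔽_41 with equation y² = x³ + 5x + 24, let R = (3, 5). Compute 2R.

(19, 34)

tangent at (3, 5): λ = (3·3² + 5)/(2·5) ≡ 32/10. 10⁻¹ ≡ 37 (mod 41), so λ ≡ 32·37 ≡ 36.
  x = λ² - 3 - 3 = 1296 - 6 ≡ 19; y = λ·(3 - 19) - 5 ≡ 34. → (19, 34)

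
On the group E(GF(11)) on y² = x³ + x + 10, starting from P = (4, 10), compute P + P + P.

Repeated addition: build up to 3P.
2P: tangent at (4, 10): λ = (3·4² + 1)/(2·10) ≡ 5/9. 9⁻¹ ≡ 5 (mod 11) since 9·5 = 45 ≡ 1, so λ ≡ 5·5 ≡ 3.
  x = λ² - 4 - 4 = 9 - 8 ≡ 1; y = λ·(4 - 1) - 10 ≡ 10. → (1, 10)
3P: (1, 10) + (4, 10). λ = (10 - 10)/(4 - 1) ≡ 0/3 mod 11. 3⁻¹ ≡ 4 (mod 11) since 3·4 = 12 ≡ 1, so λ ≡ 0.
  x = λ² - 1 - 4 = 0 - 5 ≡ 6; y = λ·(1 - 6) - 10 ≡ 1. → (6, 1)

(6, 1)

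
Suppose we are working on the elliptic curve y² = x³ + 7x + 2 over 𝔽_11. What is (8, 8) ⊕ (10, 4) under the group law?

(8, 8) + (10, 4). λ = (4 - 8)/(10 - 8) ≡ 7/2 mod 11. 2⁻¹ ≡ 6 (mod 11) since 2·6 = 12 ≡ 1, so λ ≡ 9.
  x = λ² - 8 - 10 = 81 - 18 ≡ 8; y = λ·(8 - 8) - 8 ≡ 3. → (8, 3)

(8, 3)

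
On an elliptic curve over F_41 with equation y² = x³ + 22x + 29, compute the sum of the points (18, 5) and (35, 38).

(18, 5) + (35, 38). λ = (38 - 5)/(35 - 18) ≡ 33/17 mod 41. 17⁻¹ ≡ 29 (mod 41) since 17·29 = 493 ≡ 1, so λ ≡ 14.
  x = λ² - 18 - 35 = 196 - 53 ≡ 20; y = λ·(18 - 20) - 5 ≡ 8. → (20, 8)

(20, 8)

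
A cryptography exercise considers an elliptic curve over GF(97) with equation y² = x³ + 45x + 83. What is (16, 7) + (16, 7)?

(22, 88)

tangent at (16, 7): λ = (3·16² + 45)/(2·7) ≡ 37/14. 14⁻¹ ≡ 7 (mod 97), so λ ≡ 37·7 ≡ 65.
  x = λ² - 16 - 16 = 4225 - 32 ≡ 22; y = λ·(16 - 22) - 7 ≡ 88. → (22, 88)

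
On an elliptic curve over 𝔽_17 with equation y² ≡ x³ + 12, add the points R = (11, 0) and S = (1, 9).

(11, 0) + (1, 9). λ = (9 - 0)/(1 - 11) ≡ 9/7 mod 17. 7⁻¹ ≡ 5 (mod 17), so λ ≡ 11.
  x = λ² - 11 - 1 = 121 - 12 ≡ 7; y = λ·(11 - 7) - 0 ≡ 10. → (7, 10)

(7, 10)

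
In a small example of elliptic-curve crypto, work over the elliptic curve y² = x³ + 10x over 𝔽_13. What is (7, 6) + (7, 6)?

tangent at (7, 6): λ = (3·7² + 10)/(2·6) ≡ 1/12. 12⁻¹ ≡ 12 (mod 13), so λ ≡ 1·12 ≡ 12.
  x = λ² - 7 - 7 = 144 - 14 ≡ 0; y = λ·(7 - 0) - 6 ≡ 0. → (0, 0)

(0, 0)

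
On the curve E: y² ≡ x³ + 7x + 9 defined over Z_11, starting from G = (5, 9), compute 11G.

(7, 4)

Repeated addition: build up to 11G.
2G: tangent at (5, 9): λ = (3·5² + 7)/(2·9) ≡ 5/7. 7⁻¹ ≡ 8 (mod 11), so λ ≡ 5·8 ≡ 7.
  x = λ² - 5 - 5 = 49 - 10 ≡ 6; y = λ·(5 - 6) - 9 ≡ 6. → (6, 6)
3G: (6, 6) + (5, 9). λ = (9 - 6)/(5 - 6) ≡ 3/10 mod 11. 10⁻¹ ≡ 10 (mod 11), so λ ≡ 8.
  x = λ² - 6 - 5 = 64 - 11 ≡ 9; y = λ·(6 - 9) - 6 ≡ 3. → (9, 3)
4G: (9, 3) + (5, 9). λ = (9 - 3)/(5 - 9) ≡ 6/7 mod 11. 7⁻¹ ≡ 8 (mod 11), so λ ≡ 4.
  x = λ² - 9 - 5 = 16 - 14 ≡ 2; y = λ·(9 - 2) - 3 ≡ 3. → (2, 3)
5G: (2, 3) + (5, 9). λ = (9 - 3)/(5 - 2) ≡ 6/3 mod 11. 3⁻¹ ≡ 4 (mod 11), so λ ≡ 2.
  x = λ² - 2 - 5 = 4 - 7 ≡ 8; y = λ·(2 - 8) - 3 ≡ 7. → (8, 7)
6G: (8, 7) + (5, 9). λ = (9 - 7)/(5 - 8) ≡ 2/8 mod 11. 8⁻¹ ≡ 7 (mod 11), so λ ≡ 3.
  x = λ² - 8 - 5 = 9 - 13 ≡ 7; y = λ·(8 - 7) - 7 ≡ 7. → (7, 7)
7G: (7, 7) + (5, 9). λ = (9 - 7)/(5 - 7) ≡ 2/9 mod 11. 9⁻¹ ≡ 5 (mod 11), so λ ≡ 10.
  x = λ² - 7 - 5 = 100 - 12 ≡ 0; y = λ·(7 - 0) - 7 ≡ 8. → (0, 8)
8G: (0, 8) + (5, 9). λ = (9 - 8)/(5 - 0) ≡ 1/5 mod 11. 5⁻¹ ≡ 9 (mod 11), so λ ≡ 9.
  x = λ² - 0 - 5 = 81 - 5 ≡ 10; y = λ·(0 - 10) - 8 ≡ 1. → (10, 1)
9G: (10, 1) + (5, 9). λ = (9 - 1)/(5 - 10) ≡ 8/6 mod 11. 6⁻¹ ≡ 2 (mod 11), so λ ≡ 5.
  x = λ² - 10 - 5 = 25 - 15 ≡ 10; y = λ·(10 - 10) - 1 ≡ 10. → (10, 10)
10G: (10, 10) + (5, 9). λ = (9 - 10)/(5 - 10) ≡ 10/6 mod 11. 6⁻¹ ≡ 2 (mod 11) since 6·2 = 12 ≡ 1, so λ ≡ 9.
  x = λ² - 10 - 5 = 81 - 15 ≡ 0; y = λ·(10 - 0) - 10 ≡ 3. → (0, 3)
11G: (0, 3) + (5, 9). λ = (9 - 3)/(5 - 0) ≡ 6/5 mod 11. 5⁻¹ ≡ 9 (mod 11), so λ ≡ 10.
  x = λ² - 0 - 5 = 100 - 5 ≡ 7; y = λ·(0 - 7) - 3 ≡ 4. → (7, 4)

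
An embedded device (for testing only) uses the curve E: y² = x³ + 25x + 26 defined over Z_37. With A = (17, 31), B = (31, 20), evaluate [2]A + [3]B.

(17, 31)

First 2A:
Repeated addition: build up to 2A.
2A: tangent at (17, 31): λ = (3·17² + 25)/(2·31) ≡ 4/25. 25⁻¹ ≡ 3 (mod 37), so λ ≡ 4·3 ≡ 12.
  x = λ² - 17 - 17 = 144 - 34 ≡ 36; y = λ·(17 - 36) - 31 ≡ 0. → (36, 0)
2A = (36, 0).
Next 3B:
Repeated addition: build up to 3B.
2B: tangent at (31, 20): λ = (3·31² + 25)/(2·20) ≡ 22/3. 3⁻¹ ≡ 25 (mod 37), so λ ≡ 22·25 ≡ 32.
  x = λ² - 31 - 31 = 1024 - 62 ≡ 0; y = λ·(31 - 0) - 20 ≡ 10. → (0, 10)
3B: (0, 10) + (31, 20). λ = (20 - 10)/(31 - 0) ≡ 10/31 mod 37. 31⁻¹ ≡ 6 (mod 37), so λ ≡ 23.
  x = λ² - 0 - 31 = 529 - 31 ≡ 17; y = λ·(0 - 17) - 10 ≡ 6. → (17, 6)
3B = (17, 6).
Finally 2A + 3B:
(36, 0) + (17, 6). λ = (6 - 0)/(17 - 36) ≡ 6/18 mod 37. 18⁻¹ ≡ 35 (mod 37), so λ ≡ 25.
  x = λ² - 36 - 17 = 625 - 53 ≡ 17; y = λ·(36 - 17) - 0 ≡ 31. → (17, 31)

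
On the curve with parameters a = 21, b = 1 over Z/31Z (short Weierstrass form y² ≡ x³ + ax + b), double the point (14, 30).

(10, 23)

tangent at (14, 30): λ = (3·14² + 21)/(2·30) ≡ 20/29. 29⁻¹ ≡ 15 (mod 31) since 29·15 = 435 ≡ 1, so λ ≡ 20·15 ≡ 21.
  x = λ² - 14 - 14 = 441 - 28 ≡ 10; y = λ·(14 - 10) - 30 ≡ 23. → (10, 23)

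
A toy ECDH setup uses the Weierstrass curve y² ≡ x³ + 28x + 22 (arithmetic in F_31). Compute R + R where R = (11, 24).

(11, 7)

tangent at (11, 24): λ = (3·11² + 28)/(2·24) ≡ 19/17. 17⁻¹ ≡ 11 (mod 31) since 17·11 = 187 ≡ 1, so λ ≡ 19·11 ≡ 23.
  x = λ² - 11 - 11 = 529 - 22 ≡ 11; y = λ·(11 - 11) - 24 ≡ 7. → (11, 7)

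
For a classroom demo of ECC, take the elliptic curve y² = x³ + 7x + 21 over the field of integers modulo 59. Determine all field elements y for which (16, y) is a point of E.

x³ + 7x + 21 = 4229 ≡ 40 (mod 59).
40 is a non-residue mod 59; no y exists.

none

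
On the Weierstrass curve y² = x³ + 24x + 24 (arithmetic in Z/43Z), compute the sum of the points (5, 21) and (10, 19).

(5, 21) + (10, 19). λ = (19 - 21)/(10 - 5) ≡ 41/5 mod 43. 5⁻¹ ≡ 26 (mod 43), so λ ≡ 34.
  x = λ² - 5 - 10 = 1156 - 15 ≡ 23; y = λ·(5 - 23) - 21 ≡ 12. → (23, 12)

(23, 12)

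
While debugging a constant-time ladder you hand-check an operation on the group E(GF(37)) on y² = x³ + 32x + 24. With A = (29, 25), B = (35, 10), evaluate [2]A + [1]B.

(13, 11)

First 2A:
Repeated addition: build up to 2A.
2A: tangent at (29, 25): λ = (3·29² + 32)/(2·25) ≡ 2/13. 13⁻¹ ≡ 20 (mod 37) since 13·20 = 260 ≡ 1, so λ ≡ 2·20 ≡ 3.
  x = λ² - 29 - 29 = 9 - 58 ≡ 25; y = λ·(29 - 25) - 25 ≡ 24. → (25, 24)
2A = (25, 24).
Finally 2A + B:
(25, 24) + (35, 10). λ = (10 - 24)/(35 - 25) ≡ 23/10 mod 37. 10⁻¹ ≡ 26 (mod 37) since 10·26 = 260 ≡ 1, so λ ≡ 6.
  x = λ² - 25 - 35 = 36 - 60 ≡ 13; y = λ·(25 - 13) - 24 ≡ 11. → (13, 11)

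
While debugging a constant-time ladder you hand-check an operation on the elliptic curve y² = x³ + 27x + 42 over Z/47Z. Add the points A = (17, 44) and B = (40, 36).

(17, 44) + (40, 36). λ = (36 - 44)/(40 - 17) ≡ 39/23 mod 47. 23⁻¹ ≡ 45 (mod 47) since 23·45 = 1035 ≡ 1, so λ ≡ 16.
  x = λ² - 17 - 40 = 256 - 57 ≡ 11; y = λ·(17 - 11) - 44 ≡ 5. → (11, 5)

(11, 5)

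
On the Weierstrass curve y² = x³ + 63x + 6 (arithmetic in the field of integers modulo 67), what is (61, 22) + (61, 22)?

tangent at (61, 22): λ = (3·61² + 63)/(2·22) ≡ 37/44. 44⁻¹ ≡ 32 (mod 67), so λ ≡ 37·32 ≡ 45.
  x = λ² - 61 - 61 = 2025 - 122 ≡ 27; y = λ·(61 - 27) - 22 ≡ 34. → (27, 34)

(27, 34)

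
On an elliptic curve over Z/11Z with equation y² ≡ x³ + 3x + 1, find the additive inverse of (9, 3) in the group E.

(9, 8)

-(9, 3) = (9, -3 mod 11) = (9, 8).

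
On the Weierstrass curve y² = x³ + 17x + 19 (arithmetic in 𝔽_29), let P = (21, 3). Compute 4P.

(15, 13)

Double-and-add on 4 = (100)₂. Start with P = (21, 3) for the leading 1-bit.
double: tangent at (21, 3): λ = (3·21² + 17)/(2·3) ≡ 6/6. 6⁻¹ ≡ 5 (mod 29), so λ ≡ 6·5 ≡ 1.
  x = λ² - 21 - 21 = 1 - 42 ≡ 17; y = λ·(21 - 17) - 3 ≡ 1. → (17, 1)
double: tangent at (17, 1): λ = (3·17² + 17)/(2·1) ≡ 14/2. 2⁻¹ ≡ 15 (mod 29) since 2·15 = 30 ≡ 1, so λ ≡ 14·15 ≡ 7.
  x = λ² - 17 - 17 = 49 - 34 ≡ 15; y = λ·(17 - 15) - 1 ≡ 13. → (15, 13)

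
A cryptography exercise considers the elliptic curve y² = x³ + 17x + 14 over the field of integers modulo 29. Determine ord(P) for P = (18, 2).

7

2P: tangent at (18, 2): λ = (3·18² + 17)/(2·2) ≡ 3/4. 4⁻¹ ≡ 22 (mod 29) since 4·22 = 88 ≡ 1, so λ ≡ 3·22 ≡ 8.
  x = λ² - 18 - 18 = 64 - 36 ≡ 28; y = λ·(18 - 28) - 2 ≡ 5. → (28, 5)
3P: (28, 5) + (18, 2). λ = (2 - 5)/(18 - 28) ≡ 26/19 mod 29. 19⁻¹ ≡ 26 (mod 29), so λ ≡ 9.
  x = λ² - 28 - 18 = 81 - 46 ≡ 6; y = λ·(28 - 6) - 5 ≡ 19. → (6, 19)
4P: (6, 19) + (18, 2). λ = (2 - 19)/(18 - 6) ≡ 12/12 mod 29. 12⁻¹ ≡ 17 (mod 29), so λ ≡ 1.
  x = λ² - 6 - 18 = 1 - 24 ≡ 6; y = λ·(6 - 6) - 19 ≡ 10. → (6, 10)
5P: (6, 10) + (18, 2). λ = (2 - 10)/(18 - 6) ≡ 21/12 mod 29. 12⁻¹ ≡ 17 (mod 29), so λ ≡ 9.
  x = λ² - 6 - 18 = 81 - 24 ≡ 28; y = λ·(6 - 28) - 10 ≡ 24. → (28, 24)
6P: (28, 24) + (18, 2). λ = (2 - 24)/(18 - 28) ≡ 7/19 mod 29. 19⁻¹ ≡ 26 (mod 29) since 19·26 = 494 ≡ 1, so λ ≡ 8.
  x = λ² - 28 - 18 = 64 - 46 ≡ 18; y = λ·(28 - 18) - 24 ≡ 27. → (18, 27)
7P: (18, 27) + (18, 2): same x and y₁ ≡ -y₂, so the sum is ∞.
7P = ∞, so the order is 7.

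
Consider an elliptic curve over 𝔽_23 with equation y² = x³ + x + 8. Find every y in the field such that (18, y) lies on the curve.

4, 19

x³ + 1x + 8 = 5858 ≡ 16 (mod 23).
Square roots of 16 mod 23: 4 and 19 (since 4² = 16 ≡ 16).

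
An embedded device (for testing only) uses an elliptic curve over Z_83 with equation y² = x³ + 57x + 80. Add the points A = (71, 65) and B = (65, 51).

(71, 65) + (65, 51). λ = (51 - 65)/(65 - 71) ≡ 69/77 mod 83. 77⁻¹ ≡ 69 (mod 83) since 77·69 = 5313 ≡ 1, so λ ≡ 30.
  x = λ² - 71 - 65 = 900 - 136 ≡ 17; y = λ·(71 - 17) - 65 ≡ 61. → (17, 61)

(17, 61)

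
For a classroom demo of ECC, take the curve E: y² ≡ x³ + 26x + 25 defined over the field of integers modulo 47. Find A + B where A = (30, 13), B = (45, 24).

(21, 3)

(30, 13) + (45, 24). λ = (24 - 13)/(45 - 30) ≡ 11/15 mod 47. 15⁻¹ ≡ 22 (mod 47), so λ ≡ 7.
  x = λ² - 30 - 45 = 49 - 75 ≡ 21; y = λ·(30 - 21) - 13 ≡ 3. → (21, 3)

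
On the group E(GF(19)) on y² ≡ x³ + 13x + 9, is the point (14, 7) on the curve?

y² = 7² ≡ 11; x³ + 13x + 9 = 2935 ≡ 9 (mod 19). 11 ≠ 9.

no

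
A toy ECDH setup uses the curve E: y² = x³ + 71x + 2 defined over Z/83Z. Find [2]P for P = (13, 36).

tangent at (13, 36): λ = (3·13² + 71)/(2·36) ≡ 80/72. 72⁻¹ ≡ 15 (mod 83), so λ ≡ 80·15 ≡ 38.
  x = λ² - 13 - 13 = 1444 - 26 ≡ 7; y = λ·(13 - 7) - 36 ≡ 26. → (7, 26)

(7, 26)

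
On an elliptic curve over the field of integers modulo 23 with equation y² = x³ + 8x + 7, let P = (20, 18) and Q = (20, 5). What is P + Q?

The two points share x = 20 and their y-coordinates satisfy 18 + 5 ≡ 0 (mod 23), so they are inverses. Their sum is O.

O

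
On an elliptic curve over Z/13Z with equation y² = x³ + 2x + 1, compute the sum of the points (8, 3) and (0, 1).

(1, 2)

(8, 3) + (0, 1). λ = (1 - 3)/(0 - 8) ≡ 11/5 mod 13. 5⁻¹ ≡ 8 (mod 13), so λ ≡ 10.
  x = λ² - 8 - 0 = 100 - 8 ≡ 1; y = λ·(8 - 1) - 3 ≡ 2. → (1, 2)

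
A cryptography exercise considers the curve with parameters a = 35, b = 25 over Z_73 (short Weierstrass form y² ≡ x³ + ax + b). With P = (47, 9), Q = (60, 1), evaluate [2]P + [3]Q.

(67, 16)

First 2P:
Repeated addition: build up to 2P.
2P: tangent at (47, 9): λ = (3·47² + 35)/(2·9) ≡ 19/18. 18⁻¹ ≡ 69 (mod 73), so λ ≡ 19·69 ≡ 70.
  x = λ² - 47 - 47 = 4900 - 94 ≡ 61; y = λ·(47 - 61) - 9 ≡ 33. → (61, 33)
2P = (61, 33).
Next 3Q:
Repeated addition: build up to 3Q.
2Q: tangent at (60, 1): λ = (3·60² + 35)/(2·1) ≡ 31/2. 2⁻¹ ≡ 37 (mod 73), so λ ≡ 31·37 ≡ 52.
  x = λ² - 60 - 60 = 2704 - 120 ≡ 29; y = λ·(60 - 29) - 1 ≡ 5. → (29, 5)
3Q: (29, 5) + (60, 1). λ = (1 - 5)/(60 - 29) ≡ 69/31 mod 73. 31⁻¹ ≡ 33 (mod 73), so λ ≡ 14.
  x = λ² - 29 - 60 = 196 - 89 ≡ 34; y = λ·(29 - 34) - 5 ≡ 71. → (34, 71)
3Q = (34, 71).
Finally 2P + 3Q:
(61, 33) + (34, 71). λ = (71 - 33)/(34 - 61) ≡ 38/46 mod 73. 46⁻¹ ≡ 27 (mod 73), so λ ≡ 4.
  x = λ² - 61 - 34 = 16 - 95 ≡ 67; y = λ·(61 - 67) - 33 ≡ 16. → (67, 16)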